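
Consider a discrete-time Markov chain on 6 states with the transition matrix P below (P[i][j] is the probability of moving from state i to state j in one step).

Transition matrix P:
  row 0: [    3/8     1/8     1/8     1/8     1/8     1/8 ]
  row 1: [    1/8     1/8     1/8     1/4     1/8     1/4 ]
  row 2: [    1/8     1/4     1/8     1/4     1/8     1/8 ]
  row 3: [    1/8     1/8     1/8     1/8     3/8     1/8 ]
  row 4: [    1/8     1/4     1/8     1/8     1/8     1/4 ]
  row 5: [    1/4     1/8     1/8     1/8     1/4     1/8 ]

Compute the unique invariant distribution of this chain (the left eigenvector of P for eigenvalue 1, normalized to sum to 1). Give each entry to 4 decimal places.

Balance equations π_j = Σ_i π_i·P[i][j]:
  π_0 = 3/8·π_0 + 1/8·π_1 + 1/8·π_2 + 1/8·π_3 + 1/8·π_4 + 1/4·π_5
  π_1 = 1/8·π_0 + 1/8·π_1 + 1/4·π_2 + 1/8·π_3 + 1/4·π_4 + 1/8·π_5
  π_2 = 1/8·π_0 + 1/8·π_1 + 1/8·π_2 + 1/8·π_3 + 1/8·π_4 + 1/8·π_5
  π_3 = 1/8·π_0 + 1/4·π_1 + 1/4·π_2 + 1/8·π_3 + 1/8·π_4 + 1/8·π_5
  π_4 = 1/8·π_0 + 1/8·π_1 + 1/8·π_2 + 3/8·π_3 + 1/8·π_4 + 1/4·π_5
  normalize: π_0 + π_1 + π_2 + π_3 + π_4 + π_5 = 1
Solving the linear system gives exactly π = [1041/5344, 219/1336, 1/8, 861/5344, 249/1336, 451/2672].

π = [0.1948, 0.1639, 0.1250, 0.1611, 0.1864, 0.1688]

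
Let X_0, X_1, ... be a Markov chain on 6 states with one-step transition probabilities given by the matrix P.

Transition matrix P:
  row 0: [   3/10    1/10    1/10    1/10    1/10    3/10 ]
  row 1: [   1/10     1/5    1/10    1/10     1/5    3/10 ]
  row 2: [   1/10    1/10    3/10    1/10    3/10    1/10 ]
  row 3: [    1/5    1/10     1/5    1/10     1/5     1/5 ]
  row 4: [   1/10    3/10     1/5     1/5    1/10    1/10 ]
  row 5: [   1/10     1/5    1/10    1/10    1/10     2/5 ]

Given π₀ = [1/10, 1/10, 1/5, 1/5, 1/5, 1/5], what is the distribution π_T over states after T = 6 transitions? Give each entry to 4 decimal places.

t=0: π = [0.1000, 0.1000, 0.2000, 0.2000, 0.2000, 0.2000]
t=1: π = [0.1400, 0.1700, 0.1800, 0.1200, 0.1700, 0.2200]
t=2: π = [0.1400, 0.1730, 0.1650, 0.1170, 0.1650, 0.2400]
t=3: π = [0.1397, 0.1743, 0.1612, 0.1165, 0.1620, 0.2463]
t=4: π = [0.1396, 0.1745, 0.1601, 0.1162, 0.1613, 0.2483]
t=5: π = [0.1395, 0.1745, 0.1598, 0.1161, 0.1611, 0.2489]
t=6: π = [0.1395, 0.1746, 0.1597, 0.1161, 0.1610, 0.2491]

π = [0.1395, 0.1746, 0.1597, 0.1161, 0.1610, 0.2491]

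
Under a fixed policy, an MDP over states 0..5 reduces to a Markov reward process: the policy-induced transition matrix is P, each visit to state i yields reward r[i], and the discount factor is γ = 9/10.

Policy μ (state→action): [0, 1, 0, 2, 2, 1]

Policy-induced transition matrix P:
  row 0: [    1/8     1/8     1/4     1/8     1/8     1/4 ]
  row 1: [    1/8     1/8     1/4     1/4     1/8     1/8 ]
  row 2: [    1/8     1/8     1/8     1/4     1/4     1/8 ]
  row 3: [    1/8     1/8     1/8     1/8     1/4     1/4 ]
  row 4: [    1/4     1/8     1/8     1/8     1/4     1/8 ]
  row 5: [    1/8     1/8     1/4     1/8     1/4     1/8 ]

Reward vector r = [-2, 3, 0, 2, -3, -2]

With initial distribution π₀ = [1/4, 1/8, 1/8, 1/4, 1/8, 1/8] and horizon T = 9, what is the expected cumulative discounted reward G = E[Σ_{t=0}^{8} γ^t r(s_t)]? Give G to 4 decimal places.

t=0: π = [0.2500, 0.1250, 0.1250, 0.2500, 0.1250, 0.1250], E[r] = -0.2500, γ^t·E[r] = -0.250000, running G = -0.250000
t=1: π = [0.1406, 0.1250, 0.1875, 0.1563, 0.2031, 0.1875], E[r] = -0.5781, γ^t·E[r] = -0.520313, running G = -0.770313
t=2: π = [0.1504, 0.1250, 0.1816, 0.1641, 0.2168, 0.1621], E[r] = -0.5723, γ^t·E[r] = -0.463535, running G = -1.233848
t=3: π = [0.1521, 0.1250, 0.1797, 0.1633, 0.2156, 0.1643], E[r] = -0.5779, γ^t·E[r] = -0.421275, running G = -1.655123
t=4: π = [0.1519, 0.1250, 0.1802, 0.1631, 0.2154, 0.1644], E[r] = -0.5777, γ^t·E[r] = -0.379007, running G = -2.034130
t=5: π = [0.1519, 0.1250, 0.1802, 0.1631, 0.2154, 0.1644], E[r] = -0.5774, γ^t·E[r] = -0.340978, running G = -2.375109
t=6: π = [0.1519, 0.1250, 0.1802, 0.1631, 0.2154, 0.1644], E[r] = -0.5775, γ^t·E[r] = -0.306893, running G = -2.682002
t=7: π = [0.1519, 0.1250, 0.1802, 0.1631, 0.2154, 0.1644], E[r] = -0.5775, γ^t·E[r] = -0.276205, running G = -2.958207
t=8: π = [0.1519, 0.1250, 0.1802, 0.1631, 0.2154, 0.1644], E[r] = -0.5775, γ^t·E[r] = -0.248585, running G = -3.206792

G = -3.2068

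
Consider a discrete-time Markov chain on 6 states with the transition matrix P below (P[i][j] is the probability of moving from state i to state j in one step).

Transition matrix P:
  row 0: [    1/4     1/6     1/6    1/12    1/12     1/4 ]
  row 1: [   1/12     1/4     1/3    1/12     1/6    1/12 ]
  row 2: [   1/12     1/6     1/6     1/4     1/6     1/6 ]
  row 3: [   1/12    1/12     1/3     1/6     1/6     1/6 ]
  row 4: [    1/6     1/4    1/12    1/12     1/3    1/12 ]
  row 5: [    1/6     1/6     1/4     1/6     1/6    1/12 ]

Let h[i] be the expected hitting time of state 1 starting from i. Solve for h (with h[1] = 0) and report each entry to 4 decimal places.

h = [5.9237, 0.0000, 5.9504, 6.4082, 5.2649, 5.9132]

First-step conditioning: h[1] = 0; for i ≠ 1, h[i] = 1 + Σ_k P[i][k]·h[k].
  h[0] = 1 + 1/4·h[0] + 1/6·h[2] + 1/12·h[3] + 1/12·h[4] + 1/4·h[5]
  h[2] = 1 + 1/12·h[0] + 1/6·h[2] + 1/4·h[3] + 1/6·h[4] + 1/6·h[5]
  h[3] = 1 + 1/12·h[0] + 1/3·h[2] + 1/6·h[3] + 1/6·h[4] + 1/6·h[5]
  h[4] = 1 + 1/6·h[0] + 1/12·h[2] + 1/12·h[3] + 1/3·h[4] + 1/12·h[5]
  h[5] = 1 + 1/6·h[0] + 1/4·h[2] + 1/6·h[3] + 1/6·h[4] + 1/12·h[5]
Solving the 5×5 linear system over states ≠ 1 gives exactly h = [33700/5689, 0, 33852/5689, 36456/5689, 29952/5689, 33640/5689] (h[1] = 0 is the target).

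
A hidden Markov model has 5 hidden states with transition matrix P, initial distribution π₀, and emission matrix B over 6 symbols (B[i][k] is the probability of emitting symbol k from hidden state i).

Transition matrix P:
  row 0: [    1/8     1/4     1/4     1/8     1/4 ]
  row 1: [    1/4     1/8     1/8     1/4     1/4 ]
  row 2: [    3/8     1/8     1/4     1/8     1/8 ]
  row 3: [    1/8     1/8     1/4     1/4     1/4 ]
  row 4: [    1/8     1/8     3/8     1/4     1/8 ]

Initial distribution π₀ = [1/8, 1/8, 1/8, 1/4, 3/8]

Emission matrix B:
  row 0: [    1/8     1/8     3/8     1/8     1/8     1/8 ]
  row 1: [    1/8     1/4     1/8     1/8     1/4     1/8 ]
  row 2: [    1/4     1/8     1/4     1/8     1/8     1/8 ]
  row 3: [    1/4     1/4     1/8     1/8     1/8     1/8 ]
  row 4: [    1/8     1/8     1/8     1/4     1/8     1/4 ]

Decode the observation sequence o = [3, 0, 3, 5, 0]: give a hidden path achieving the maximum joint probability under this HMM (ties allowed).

t=0: δ = [1.562e-02, 1.562e-02, 1.562e-02, 3.125e-02, 9.375e-02]  (obs o_0=3)
t=1: δ = [1.465e-03, 1.465e-03, 8.789e-03, 5.859e-03, 1.465e-03]  ψ = [4, 4, 4, 4, 4]  (obs o_1=0)
t=2: δ = [4.120e-04, 1.373e-04, 2.747e-04, 1.831e-04, 3.662e-04]  ψ = [2, 2, 2, 3, 3]  (obs o_2=3)
t=3: δ = [1.287e-05, 1.287e-05, 1.717e-05, 1.144e-05, 2.575e-05]  ψ = [2, 0, 4, 4, 0]  (obs o_3=5)
t=4: δ = [8.047e-07, 4.023e-07, 2.414e-06, 1.609e-06, 4.023e-07]  ψ = [2, 0, 4, 4, 0]  (obs o_4=0)
backtrack: best end state = 2; path = [4, 2, 0, 4, 2]

path = [4, 2, 0, 4, 2]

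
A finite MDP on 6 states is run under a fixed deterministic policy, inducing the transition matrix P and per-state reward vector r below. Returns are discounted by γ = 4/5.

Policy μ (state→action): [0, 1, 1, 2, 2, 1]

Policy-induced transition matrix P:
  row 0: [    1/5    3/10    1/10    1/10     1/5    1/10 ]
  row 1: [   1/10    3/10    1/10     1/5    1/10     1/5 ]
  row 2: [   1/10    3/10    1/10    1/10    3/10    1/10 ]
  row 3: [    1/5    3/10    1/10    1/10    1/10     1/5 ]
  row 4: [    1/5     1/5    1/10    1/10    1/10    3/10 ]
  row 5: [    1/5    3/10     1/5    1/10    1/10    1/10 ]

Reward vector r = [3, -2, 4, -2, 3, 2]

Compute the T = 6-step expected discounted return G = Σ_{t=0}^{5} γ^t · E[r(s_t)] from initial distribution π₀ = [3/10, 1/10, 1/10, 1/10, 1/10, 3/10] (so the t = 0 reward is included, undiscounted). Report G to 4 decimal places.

G = 4.2446

t=0: π = [0.3000, 0.1000, 0.1000, 0.1000, 0.1000, 0.3000], E[r] = 1.8000, γ^t·E[r] = 1.800000, running G = 1.800000
t=1: π = [0.1800, 0.2900, 0.1300, 0.1100, 0.1500, 0.1400], E[r] = 0.9900, γ^t·E[r] = 0.792000, running G = 2.592000
t=2: π = [0.1580, 0.2850, 0.1140, 0.1290, 0.1440, 0.1700], E[r] = 0.8740, γ^t·E[r] = 0.559360, running G = 3.151360
t=3: π = [0.1601, 0.2856, 0.1170, 0.1285, 0.1386, 0.1702], E[r] = 0.8763, γ^t·E[r] = 0.448666, running G = 3.600026
t=4: π = [0.1597, 0.2861, 0.1170, 0.1286, 0.1394, 0.1691], E[r] = 0.8744, γ^t·E[r] = 0.358150, running G = 3.958176
t=5: π = [0.1597, 0.2861, 0.1169, 0.1286, 0.1394, 0.1694], E[r] = 0.8742, γ^t·E[r] = 0.286457, running G = 4.244632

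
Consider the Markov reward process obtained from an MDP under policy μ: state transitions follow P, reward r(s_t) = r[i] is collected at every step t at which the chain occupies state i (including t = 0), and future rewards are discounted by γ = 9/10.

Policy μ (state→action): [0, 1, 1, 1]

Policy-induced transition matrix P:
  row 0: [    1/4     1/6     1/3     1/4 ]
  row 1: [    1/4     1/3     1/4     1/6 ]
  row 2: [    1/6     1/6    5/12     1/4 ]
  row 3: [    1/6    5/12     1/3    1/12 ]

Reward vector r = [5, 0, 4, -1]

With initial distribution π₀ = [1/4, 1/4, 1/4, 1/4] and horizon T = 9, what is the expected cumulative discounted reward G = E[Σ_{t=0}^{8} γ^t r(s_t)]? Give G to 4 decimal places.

G = 13.2287

t=0: π = [0.2500, 0.2500, 0.2500, 0.2500], E[r] = 2.0000, γ^t·E[r] = 2.000000, running G = 2.000000
t=1: π = [0.2083, 0.2708, 0.3333, 0.1875], E[r] = 2.1875, γ^t·E[r] = 1.968750, running G = 3.968750
t=2: π = [0.2066, 0.2587, 0.3385, 0.1962], E[r] = 2.1910, γ^t·E[r] = 1.774688, running G = 5.743438
t=3: π = [0.2054, 0.2588, 0.3400, 0.1957], E[r] = 2.1914, γ^t·E[r] = 1.597535, running G = 7.340973
t=4: π = [0.2054, 0.2587, 0.3401, 0.1958], E[r] = 2.1914, γ^t·E[r] = 1.437750, running G = 8.778723
t=5: π = [0.2053, 0.2587, 0.3401, 0.1958], E[r] = 2.1914, γ^t·E[r] = 1.293973, running G = 10.072696
t=6: π = [0.2053, 0.2587, 0.3401, 0.1958], E[r] = 2.1914, γ^t·E[r] = 1.164575, running G = 11.237271
t=7: π = [0.2053, 0.2587, 0.3401, 0.1958], E[r] = 2.1914, γ^t·E[r] = 1.048118, running G = 12.285389
t=8: π = [0.2053, 0.2587, 0.3401, 0.1958], E[r] = 2.1914, γ^t·E[r] = 0.943306, running G = 13.228695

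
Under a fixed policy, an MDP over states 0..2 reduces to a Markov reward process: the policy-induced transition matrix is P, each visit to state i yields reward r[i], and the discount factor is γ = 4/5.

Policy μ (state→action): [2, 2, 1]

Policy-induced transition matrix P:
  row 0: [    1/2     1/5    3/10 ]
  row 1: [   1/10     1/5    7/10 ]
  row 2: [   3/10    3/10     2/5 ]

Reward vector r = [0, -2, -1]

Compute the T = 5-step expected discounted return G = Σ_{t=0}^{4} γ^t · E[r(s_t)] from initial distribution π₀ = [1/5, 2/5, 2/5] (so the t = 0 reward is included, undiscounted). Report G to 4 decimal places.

t=0: π = [0.2000, 0.4000, 0.4000], E[r] = -1.2000, γ^t·E[r] = -1.200000, running G = -1.200000
t=1: π = [0.2600, 0.2400, 0.5000], E[r] = -0.9800, γ^t·E[r] = -0.784000, running G = -1.984000
t=2: π = [0.3040, 0.2500, 0.4460], E[r] = -0.9460, γ^t·E[r] = -0.605440, running G = -2.589440
t=3: π = [0.3108, 0.2446, 0.4446], E[r] = -0.9338, γ^t·E[r] = -0.478106, running G = -3.067546
t=4: π = [0.3132, 0.2445, 0.4423], E[r] = -0.9312, γ^t·E[r] = -0.381428, running G = -3.448973

G = -3.4490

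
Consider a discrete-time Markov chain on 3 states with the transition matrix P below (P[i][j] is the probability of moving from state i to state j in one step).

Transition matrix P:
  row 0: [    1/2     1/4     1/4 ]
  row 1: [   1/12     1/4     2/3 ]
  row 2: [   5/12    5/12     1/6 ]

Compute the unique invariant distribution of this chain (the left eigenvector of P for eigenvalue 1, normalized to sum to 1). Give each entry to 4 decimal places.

Balance equations π_j = Σ_i π_i·P[i][j]:
  π_0 = 1/2·π_0 + 1/12·π_1 + 5/12·π_2
  π_1 = 1/4·π_0 + 1/4·π_1 + 5/12·π_2
  normalize: π_0 + π_1 + π_2 = 1
Solving the linear system gives exactly π = [25/73, 45/146, 51/146].

π = [0.3425, 0.3082, 0.3493]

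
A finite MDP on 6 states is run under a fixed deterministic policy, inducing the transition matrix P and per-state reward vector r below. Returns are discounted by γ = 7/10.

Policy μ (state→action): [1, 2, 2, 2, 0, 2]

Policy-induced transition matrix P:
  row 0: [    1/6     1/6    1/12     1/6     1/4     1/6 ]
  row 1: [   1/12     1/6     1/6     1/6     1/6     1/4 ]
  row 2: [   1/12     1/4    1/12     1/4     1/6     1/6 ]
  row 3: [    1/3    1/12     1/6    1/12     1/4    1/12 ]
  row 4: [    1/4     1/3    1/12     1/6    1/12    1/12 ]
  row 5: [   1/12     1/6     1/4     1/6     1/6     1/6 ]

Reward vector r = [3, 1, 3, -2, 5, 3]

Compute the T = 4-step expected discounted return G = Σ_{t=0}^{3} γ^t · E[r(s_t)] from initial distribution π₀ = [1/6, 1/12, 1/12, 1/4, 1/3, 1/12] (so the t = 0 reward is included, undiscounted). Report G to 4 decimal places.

G = 5.5606

t=0: π = [0.1667, 0.0833, 0.0833, 0.2500, 0.3333, 0.0833], E[r] = 2.2500, γ^t·E[r] = 2.250000, running G = 2.250000
t=1: π = [0.2153, 0.2083, 0.1250, 0.1528, 0.1736, 0.1250], E[r] = 2.1667, γ^t·E[r] = 1.516667, running G = 3.766667
t=2: π = [0.1684, 0.1933, 0.1343, 0.1644, 0.1829, 0.1568], E[r] = 2.1574, γ^t·E[r] = 1.057130, running G = 4.823796
t=3: π = [0.1689, 0.1946, 0.1393, 0.1642, 0.1792, 0.1538], E[r] = 2.1482, γ^t·E[r] = 0.736848, running G = 5.560644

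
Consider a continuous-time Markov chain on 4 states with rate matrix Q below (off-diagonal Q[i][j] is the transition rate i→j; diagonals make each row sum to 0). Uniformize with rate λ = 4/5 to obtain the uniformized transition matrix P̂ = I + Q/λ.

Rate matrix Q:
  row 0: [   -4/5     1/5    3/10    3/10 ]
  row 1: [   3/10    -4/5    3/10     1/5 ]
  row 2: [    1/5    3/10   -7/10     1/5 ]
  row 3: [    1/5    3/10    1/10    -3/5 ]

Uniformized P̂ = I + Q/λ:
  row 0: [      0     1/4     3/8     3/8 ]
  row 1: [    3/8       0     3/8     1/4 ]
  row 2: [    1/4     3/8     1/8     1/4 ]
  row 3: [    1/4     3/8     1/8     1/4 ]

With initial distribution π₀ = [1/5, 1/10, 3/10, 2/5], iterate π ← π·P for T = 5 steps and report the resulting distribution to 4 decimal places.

t=0: π = [0.2000, 0.1000, 0.3000, 0.4000]
t=1: π = [0.2125, 0.3125, 0.2000, 0.2750]
t=2: π = [0.2359, 0.2313, 0.2563, 0.2766]
t=3: π = [0.2199, 0.2588, 0.2418, 0.2795]
t=4: π = [0.2274, 0.2505, 0.2447, 0.2775]
t=5: π = [0.2245, 0.2527, 0.2445, 0.2784]

π = [0.2245, 0.2527, 0.2445, 0.2784]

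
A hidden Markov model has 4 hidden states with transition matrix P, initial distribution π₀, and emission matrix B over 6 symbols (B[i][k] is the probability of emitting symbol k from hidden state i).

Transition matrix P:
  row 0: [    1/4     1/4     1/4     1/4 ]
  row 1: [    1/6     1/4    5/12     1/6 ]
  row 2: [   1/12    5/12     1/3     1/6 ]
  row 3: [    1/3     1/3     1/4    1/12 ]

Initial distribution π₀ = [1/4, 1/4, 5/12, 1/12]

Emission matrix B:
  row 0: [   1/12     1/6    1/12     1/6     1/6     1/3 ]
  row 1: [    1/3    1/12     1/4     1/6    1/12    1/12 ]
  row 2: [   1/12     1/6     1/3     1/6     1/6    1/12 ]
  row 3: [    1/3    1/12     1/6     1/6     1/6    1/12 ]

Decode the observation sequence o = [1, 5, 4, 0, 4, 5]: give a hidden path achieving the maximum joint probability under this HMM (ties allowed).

t=0: δ = [4.167e-02, 2.083e-02, 6.944e-02, 6.944e-03]  (obs o_0=1)
t=1: δ = [3.472e-03, 2.411e-03, 1.929e-03, 9.645e-04]  ψ = [0, 2, 2, 2]  (obs o_1=5)
t=2: δ = [1.447e-04, 7.234e-05, 1.674e-04, 1.447e-04]  ψ = [0, 0, 1, 0]  (obs o_2=4)
t=3: δ = [4.019e-06, 2.326e-05, 4.651e-06, 1.206e-05]  ψ = [3, 2, 2, 0]  (obs o_3=0)
t=4: δ = [6.698e-07, 4.845e-07, 1.615e-06, 6.460e-07]  ψ = [3, 1, 1, 1]  (obs o_4=4)
t=5: δ = [7.178e-08, 5.608e-08, 4.486e-08, 2.243e-08]  ψ = [3, 2, 2, 2]  (obs o_5=5)
backtrack: best end state = 0; path = [2, 1, 2, 1, 3, 0]

path = [2, 1, 2, 1, 3, 0]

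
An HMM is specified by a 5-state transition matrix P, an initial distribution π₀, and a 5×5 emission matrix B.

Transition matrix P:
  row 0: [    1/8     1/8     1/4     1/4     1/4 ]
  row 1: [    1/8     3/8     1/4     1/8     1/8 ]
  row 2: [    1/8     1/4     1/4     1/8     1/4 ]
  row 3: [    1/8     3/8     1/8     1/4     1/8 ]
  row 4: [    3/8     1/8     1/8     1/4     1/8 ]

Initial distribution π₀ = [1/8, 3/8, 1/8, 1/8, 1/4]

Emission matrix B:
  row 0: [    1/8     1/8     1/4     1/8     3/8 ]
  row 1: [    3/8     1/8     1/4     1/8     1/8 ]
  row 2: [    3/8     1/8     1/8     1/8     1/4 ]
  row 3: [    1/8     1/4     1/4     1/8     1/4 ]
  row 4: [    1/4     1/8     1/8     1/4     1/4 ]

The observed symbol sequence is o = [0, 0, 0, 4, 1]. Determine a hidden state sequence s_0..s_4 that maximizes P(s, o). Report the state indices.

path = [1, 1, 1, 0, 3]

t=0: δ = [1.562e-02, 1.406e-01, 4.688e-02, 1.562e-02, 6.250e-02]  (obs o_0=0)
t=1: δ = [2.930e-03, 1.978e-02, 1.318e-02, 2.197e-03, 4.395e-03]  ψ = [4, 1, 1, 1, 1]  (obs o_1=0)
t=2: δ = [3.090e-04, 2.781e-03, 1.854e-03, 3.090e-04, 8.240e-04]  ψ = [1, 1, 1, 1, 2]  (obs o_2=0)
t=3: δ = [1.304e-04, 1.304e-04, 1.738e-04, 8.690e-05, 1.159e-04]  ψ = [1, 1, 1, 1, 2]  (obs o_3=4)
t=4: δ = [5.431e-06, 6.110e-06, 5.431e-06, 8.147e-06, 5.431e-06]  ψ = [4, 1, 2, 0, 2]  (obs o_4=1)
backtrack: best end state = 3; path = [1, 1, 1, 0, 3]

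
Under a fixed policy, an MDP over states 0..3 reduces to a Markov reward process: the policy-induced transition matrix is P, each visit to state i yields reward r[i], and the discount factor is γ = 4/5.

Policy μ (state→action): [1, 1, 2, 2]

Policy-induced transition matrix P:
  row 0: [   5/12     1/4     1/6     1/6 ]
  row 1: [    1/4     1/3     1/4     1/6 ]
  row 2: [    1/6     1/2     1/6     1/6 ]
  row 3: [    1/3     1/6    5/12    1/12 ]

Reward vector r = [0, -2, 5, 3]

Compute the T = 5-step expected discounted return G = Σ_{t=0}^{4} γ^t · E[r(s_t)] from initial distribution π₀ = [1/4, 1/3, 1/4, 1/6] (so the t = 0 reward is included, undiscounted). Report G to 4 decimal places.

G = 3.3972

t=0: π = [0.2500, 0.3333, 0.2500, 0.1667], E[r] = 1.0833, γ^t·E[r] = 1.083333, running G = 1.083333
t=1: π = [0.2847, 0.3264, 0.2361, 0.1528], E[r] = 0.9861, γ^t·E[r] = 0.788889, running G = 1.872222
t=2: π = [0.2905, 0.3235, 0.2321, 0.1539], E[r] = 0.9751, γ^t·E[r] = 0.624074, running G = 2.496296
t=3: π = [0.2919, 0.3221, 0.2321, 0.1538], E[r] = 0.9778, γ^t·E[r] = 0.500617, running G = 2.996914
t=4: π = [0.2921, 0.3221, 0.2320, 0.1538], E[r] = 0.9773, γ^t·E[r] = 0.400300, running G = 3.397213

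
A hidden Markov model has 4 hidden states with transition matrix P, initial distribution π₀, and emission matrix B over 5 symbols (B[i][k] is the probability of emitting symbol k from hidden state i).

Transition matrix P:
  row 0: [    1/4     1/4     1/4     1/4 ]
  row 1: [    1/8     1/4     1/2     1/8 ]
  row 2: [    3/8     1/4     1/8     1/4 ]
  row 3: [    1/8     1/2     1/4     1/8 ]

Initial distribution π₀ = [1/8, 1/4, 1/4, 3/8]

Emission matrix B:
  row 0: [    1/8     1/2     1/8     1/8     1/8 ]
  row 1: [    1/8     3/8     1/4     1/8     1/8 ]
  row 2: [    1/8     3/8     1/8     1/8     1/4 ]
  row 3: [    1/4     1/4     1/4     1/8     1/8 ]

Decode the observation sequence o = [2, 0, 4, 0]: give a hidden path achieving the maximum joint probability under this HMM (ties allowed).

path = [3, 1, 2, 3]

t=0: δ = [1.562e-02, 6.250e-02, 3.125e-02, 9.375e-02]  (obs o_0=2)
t=1: δ = [1.465e-03, 5.859e-03, 3.906e-03, 2.930e-03]  ψ = [2, 3, 1, 3]  (obs o_1=0)
t=2: δ = [1.831e-04, 1.831e-04, 7.324e-04, 1.221e-04]  ψ = [2, 1, 1, 2]  (obs o_2=4)
t=3: δ = [3.433e-05, 2.289e-05, 1.144e-05, 4.578e-05]  ψ = [2, 2, 1, 2]  (obs o_3=0)
backtrack: best end state = 3; path = [3, 1, 2, 3]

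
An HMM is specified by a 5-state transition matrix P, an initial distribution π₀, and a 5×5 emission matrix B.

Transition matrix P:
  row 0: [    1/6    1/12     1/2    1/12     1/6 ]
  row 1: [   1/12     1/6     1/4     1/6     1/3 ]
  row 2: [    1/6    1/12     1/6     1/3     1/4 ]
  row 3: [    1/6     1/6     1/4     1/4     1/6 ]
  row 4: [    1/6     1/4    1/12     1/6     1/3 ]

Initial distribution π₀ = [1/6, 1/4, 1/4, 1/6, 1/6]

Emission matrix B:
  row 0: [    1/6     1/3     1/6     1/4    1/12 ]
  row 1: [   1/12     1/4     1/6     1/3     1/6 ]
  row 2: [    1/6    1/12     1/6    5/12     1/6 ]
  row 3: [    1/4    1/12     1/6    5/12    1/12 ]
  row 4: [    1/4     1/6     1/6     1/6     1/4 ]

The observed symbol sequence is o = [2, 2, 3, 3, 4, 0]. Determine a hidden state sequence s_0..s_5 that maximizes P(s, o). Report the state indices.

t=0: δ = [2.778e-02, 4.167e-02, 4.167e-02, 2.778e-02, 2.778e-02]  (obs o_0=2)
t=1: δ = [1.157e-03, 1.157e-03, 2.315e-03, 2.315e-03, 2.315e-03]  ψ = [2, 1, 0, 2, 1]  (obs o_1=2)
t=2: δ = [9.645e-05, 1.929e-04, 2.411e-04, 3.215e-04, 1.286e-04]  ψ = [2, 4, 0, 2, 4]  (obs o_2=3)
t=3: δ = [1.340e-05, 1.786e-05, 3.349e-05, 3.349e-05, 1.072e-05]  ψ = [3, 3, 3, 2, 1]  (obs o_3=3)
t=4: δ = [4.651e-07, 9.303e-07, 1.395e-06, 9.303e-07, 2.093e-06]  ψ = [2, 3, 3, 2, 2]  (obs o_4=4)
t=5: δ = [5.814e-08, 4.361e-08, 3.876e-08, 1.163e-07, 1.744e-07]  ψ = [4, 4, 0, 2, 4]  (obs o_5=0)
backtrack: best end state = 4; path = [0, 2, 3, 2, 4, 4]

path = [0, 2, 3, 2, 4, 4]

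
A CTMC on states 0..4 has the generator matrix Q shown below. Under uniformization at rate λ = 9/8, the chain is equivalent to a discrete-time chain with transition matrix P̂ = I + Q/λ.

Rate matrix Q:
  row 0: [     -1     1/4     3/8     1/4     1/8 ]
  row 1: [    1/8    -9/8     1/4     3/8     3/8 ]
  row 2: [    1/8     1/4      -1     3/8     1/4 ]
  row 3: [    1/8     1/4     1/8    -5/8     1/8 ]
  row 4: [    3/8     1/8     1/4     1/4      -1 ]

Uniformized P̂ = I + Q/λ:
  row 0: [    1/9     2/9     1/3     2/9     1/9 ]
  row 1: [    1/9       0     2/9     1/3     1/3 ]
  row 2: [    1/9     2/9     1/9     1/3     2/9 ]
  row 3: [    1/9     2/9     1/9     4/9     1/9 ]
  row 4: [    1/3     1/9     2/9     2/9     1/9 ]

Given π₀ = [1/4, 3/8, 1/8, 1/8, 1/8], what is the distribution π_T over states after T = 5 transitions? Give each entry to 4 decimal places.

t=0: π = [0.2500, 0.3750, 0.1250, 0.1250, 0.1250]
t=1: π = [0.1389, 0.1250, 0.2222, 0.3056, 0.2083]
t=2: π = [0.1574, 0.1713, 0.1790, 0.3287, 0.1636]
t=3: π = [0.1475, 0.1660, 0.1833, 0.3342, 0.1691]
t=4: π = [0.1487, 0.1666, 0.1811, 0.3353, 0.1684]
t=5: π = [0.1485, 0.1665, 0.1814, 0.3354, 0.1682]

π = [0.1485, 0.1665, 0.1814, 0.3354, 0.1682]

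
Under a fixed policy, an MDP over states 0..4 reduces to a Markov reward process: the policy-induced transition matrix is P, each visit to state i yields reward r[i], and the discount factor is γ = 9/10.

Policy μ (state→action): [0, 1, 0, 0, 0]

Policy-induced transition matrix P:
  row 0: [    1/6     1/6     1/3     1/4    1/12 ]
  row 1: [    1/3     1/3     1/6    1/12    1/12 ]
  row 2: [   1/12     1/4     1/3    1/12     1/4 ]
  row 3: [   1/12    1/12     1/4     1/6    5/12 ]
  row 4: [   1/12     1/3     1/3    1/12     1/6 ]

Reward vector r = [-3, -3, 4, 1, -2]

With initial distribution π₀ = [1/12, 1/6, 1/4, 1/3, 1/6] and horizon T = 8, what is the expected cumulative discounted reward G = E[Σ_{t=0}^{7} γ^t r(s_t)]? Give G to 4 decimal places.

t=0: π = [0.0833, 0.1667, 0.2500, 0.3333, 0.1667], E[r] = 0.2500, γ^t·E[r] = 0.250000, running G = 0.250000
t=1: π = [0.1319, 0.2153, 0.2778, 0.1250, 0.2500], E[r] = -0.3056, γ^t·E[r] = -0.275000, running G = -0.025000
t=2: π = [0.1481, 0.2569, 0.2870, 0.1157, 0.1921], E[r] = -0.3356, γ^t·E[r] = -0.271875, running G = -0.296875
t=3: π = [0.1599, 0.2558, 0.2809, 0.1177, 0.1858], E[r] = -0.3775, γ^t·E[r] = -0.275203, running G = -0.572078
t=4: π = [0.1606, 0.2539, 0.2809, 0.1198, 0.1848], E[r] = -0.3697, γ^t·E[r] = -0.242568, running G = -0.814646
t=5: π = [0.1602, 0.2532, 0.2810, 0.1201, 0.1855], E[r] = -0.3669, γ^t·E[r] = -0.216647, running G = -1.031293
t=6: π = [0.1600, 0.2532, 0.2811, 0.1200, 0.1857], E[r] = -0.3663, γ^t·E[r] = -0.194677, running G = -1.225970
t=7: π = [0.1600, 0.2532, 0.2811, 0.1200, 0.1857], E[r] = -0.3664, γ^t·E[r] = -0.175253, running G = -1.401223

G = -1.4012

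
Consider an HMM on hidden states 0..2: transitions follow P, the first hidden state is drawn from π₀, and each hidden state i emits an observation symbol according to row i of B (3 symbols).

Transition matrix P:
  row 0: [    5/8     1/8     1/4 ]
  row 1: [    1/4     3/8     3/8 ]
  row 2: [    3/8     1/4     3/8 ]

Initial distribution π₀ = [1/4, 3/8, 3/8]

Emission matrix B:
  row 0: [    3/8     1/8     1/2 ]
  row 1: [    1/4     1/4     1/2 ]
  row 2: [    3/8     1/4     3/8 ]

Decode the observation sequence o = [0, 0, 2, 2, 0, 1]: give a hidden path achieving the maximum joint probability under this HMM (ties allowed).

t=0: δ = [9.375e-02, 9.375e-02, 1.406e-01]  (obs o_0=0)
t=1: δ = [2.197e-02, 8.789e-03, 1.978e-02]  ψ = [0, 1, 2]  (obs o_1=0)
t=2: δ = [6.866e-03, 2.472e-03, 2.781e-03]  ψ = [0, 2, 2]  (obs o_2=2)
t=3: δ = [2.146e-03, 4.635e-04, 6.437e-04]  ψ = [0, 1, 0]  (obs o_3=2)
t=4: δ = [5.029e-04, 6.706e-05, 2.012e-04]  ψ = [0, 0, 0]  (obs o_4=0)
t=5: δ = [3.929e-05, 1.572e-05, 3.143e-05]  ψ = [0, 0, 0]  (obs o_5=1)
backtrack: best end state = 0; path = [0, 0, 0, 0, 0, 0]

path = [0, 0, 0, 0, 0, 0]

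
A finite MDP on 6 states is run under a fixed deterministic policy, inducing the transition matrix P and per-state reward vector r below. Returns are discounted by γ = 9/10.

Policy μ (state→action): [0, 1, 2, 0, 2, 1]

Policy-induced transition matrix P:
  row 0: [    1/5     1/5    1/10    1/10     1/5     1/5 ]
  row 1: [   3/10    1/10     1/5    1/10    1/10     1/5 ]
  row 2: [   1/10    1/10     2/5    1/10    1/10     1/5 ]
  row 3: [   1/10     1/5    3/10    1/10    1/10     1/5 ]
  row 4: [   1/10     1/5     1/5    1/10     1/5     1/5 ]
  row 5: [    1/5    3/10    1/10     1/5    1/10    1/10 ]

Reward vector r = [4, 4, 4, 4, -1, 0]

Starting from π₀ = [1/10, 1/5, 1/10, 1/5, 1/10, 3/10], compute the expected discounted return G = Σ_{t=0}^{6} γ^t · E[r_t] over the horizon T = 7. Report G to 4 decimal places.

t=0: π = [0.1000, 0.2000, 0.1000, 0.2000, 0.1000, 0.3000], E[r] = 2.3000, γ^t·E[r] = 2.300000, running G = 2.300000
t=1: π = [0.1800, 0.2000, 0.2000, 0.1300, 0.1200, 0.1700], E[r] = 2.7200, γ^t·E[r] = 2.448000, running G = 4.748000
t=2: π = [0.1750, 0.1770, 0.2180, 0.1170, 0.1300, 0.1830], E[r] = 2.6180, γ^t·E[r] = 2.120580, running G = 6.868580
t=3: π = [0.1712, 0.1788, 0.2195, 0.1183, 0.1305, 0.1817], E[r] = 2.6207, γ^t·E[r] = 1.910490, running G = 8.779070
t=4: π = [0.1711, 0.1783, 0.2204, 0.1182, 0.1302, 0.1818], E[r] = 2.6218, γ^t·E[r] = 1.720183, running G = 10.499253
t=5: π = [0.1710, 0.1783, 0.2206, 0.1182, 0.1301, 0.1818], E[r] = 2.6221, γ^t·E[r] = 1.548337, running G = 12.047590
t=6: π = [0.1709, 0.1783, 0.2207, 0.1182, 0.1301, 0.1818], E[r] = 2.6222, γ^t·E[r] = 1.393538, running G = 13.441128

G = 13.4411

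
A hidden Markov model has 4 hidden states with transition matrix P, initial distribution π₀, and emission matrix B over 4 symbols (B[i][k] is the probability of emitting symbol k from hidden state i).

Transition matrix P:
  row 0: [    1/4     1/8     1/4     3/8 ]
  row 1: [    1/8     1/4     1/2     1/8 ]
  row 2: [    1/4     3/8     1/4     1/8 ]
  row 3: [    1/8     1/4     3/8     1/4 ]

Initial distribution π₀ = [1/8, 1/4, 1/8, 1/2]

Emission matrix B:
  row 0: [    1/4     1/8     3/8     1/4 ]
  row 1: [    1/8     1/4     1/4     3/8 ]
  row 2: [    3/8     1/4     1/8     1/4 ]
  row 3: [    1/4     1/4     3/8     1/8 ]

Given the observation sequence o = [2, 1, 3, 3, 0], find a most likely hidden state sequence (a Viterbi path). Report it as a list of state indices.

t=0: δ = [4.688e-02, 6.250e-02, 1.562e-02, 1.875e-01]  (obs o_0=2)
t=1: δ = [2.930e-03, 1.172e-02, 1.758e-02, 1.172e-02]  ψ = [3, 3, 3, 3]  (obs o_1=1)
t=2: δ = [1.099e-03, 2.472e-03, 1.465e-03, 3.662e-04]  ψ = [2, 2, 1, 3]  (obs o_2=3)
t=3: δ = [9.155e-05, 2.317e-04, 3.090e-04, 5.150e-05]  ψ = [2, 1, 1, 0]  (obs o_3=3)
t=4: δ = [1.931e-05, 1.448e-05, 4.345e-05, 9.656e-06]  ψ = [2, 2, 1, 2]  (obs o_4=0)
backtrack: best end state = 2; path = [3, 2, 1, 1, 2]

path = [3, 2, 1, 1, 2]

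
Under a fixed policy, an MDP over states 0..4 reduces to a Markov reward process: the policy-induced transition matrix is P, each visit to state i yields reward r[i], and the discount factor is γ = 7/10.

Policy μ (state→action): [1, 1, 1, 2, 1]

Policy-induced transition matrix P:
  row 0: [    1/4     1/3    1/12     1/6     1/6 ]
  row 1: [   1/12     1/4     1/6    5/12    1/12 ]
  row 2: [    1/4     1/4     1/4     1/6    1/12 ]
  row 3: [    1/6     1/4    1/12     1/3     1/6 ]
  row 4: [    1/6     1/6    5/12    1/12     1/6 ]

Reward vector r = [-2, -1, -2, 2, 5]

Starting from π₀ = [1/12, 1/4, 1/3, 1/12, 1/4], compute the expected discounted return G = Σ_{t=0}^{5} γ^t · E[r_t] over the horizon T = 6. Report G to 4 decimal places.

G = 0.5384

t=0: π = [0.0833, 0.2500, 0.3333, 0.0833, 0.2500], E[r] = 0.3333, γ^t·E[r] = 0.333333, running G = 0.333333
t=1: π = [0.1806, 0.2361, 0.2431, 0.2222, 0.1181], E[r] = -0.0486, γ^t·E[r] = -0.034028, running G = 0.299306
t=2: π = [0.1823, 0.2552, 0.1829, 0.2529, 0.1267], E[r] = 0.1539, γ^t·E[r] = 0.075428, running G = 0.374734
t=3: π = [0.1758, 0.2546, 0.1773, 0.2621, 0.1302], E[r] = 0.2140, γ^t·E[r] = 0.073394, running G = 0.448127
t=4: π = [0.1749, 0.2538, 0.1775, 0.2632, 0.1307], E[r] = 0.2211, γ^t·E[r] = 0.053089, running G = 0.501217
t=5: π = [0.1749, 0.2537, 0.1776, 0.2631, 0.1307], E[r] = 0.2211, γ^t·E[r] = 0.037162, running G = 0.538379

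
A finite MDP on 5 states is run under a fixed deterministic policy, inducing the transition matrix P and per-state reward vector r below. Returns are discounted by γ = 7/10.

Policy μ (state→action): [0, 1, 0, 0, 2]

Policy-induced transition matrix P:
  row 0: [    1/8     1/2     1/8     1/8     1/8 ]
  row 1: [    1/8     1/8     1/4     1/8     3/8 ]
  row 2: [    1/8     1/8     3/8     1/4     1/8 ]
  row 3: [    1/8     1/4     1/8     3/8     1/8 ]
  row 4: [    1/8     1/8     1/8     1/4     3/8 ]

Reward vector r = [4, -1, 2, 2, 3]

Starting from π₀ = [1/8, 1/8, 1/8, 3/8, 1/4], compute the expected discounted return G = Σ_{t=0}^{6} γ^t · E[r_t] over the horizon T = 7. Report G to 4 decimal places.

t=0: π = [0.1250, 0.1250, 0.1250, 0.3750, 0.2500], E[r] = 2.1250, γ^t·E[r] = 2.125000, running G = 2.125000
t=1: π = [0.1250, 0.2188, 0.1719, 0.2656, 0.2188], E[r] = 1.8125, γ^t·E[r] = 1.268750, running G = 3.393750
t=2: π = [0.1250, 0.2051, 0.1953, 0.2402, 0.2344], E[r] = 1.8691, γ^t·E[r] = 0.915879, running G = 4.309629
t=3: π = [0.1250, 0.2019, 0.1995, 0.2388, 0.2349], E[r] = 1.8792, γ^t·E[r] = 0.644549, running G = 4.954177
t=4: π = [0.1250, 0.2017, 0.2001, 0.2390, 0.2342], E[r] = 1.8790, γ^t·E[r] = 0.451155, running G = 5.405332
t=5: π = [0.1250, 0.2017, 0.2002, 0.2390, 0.2340], E[r] = 1.8787, γ^t·E[r] = 0.315759, running G = 5.721091
t=6: π = [0.1250, 0.2018, 0.2003, 0.2390, 0.2339], E[r] = 1.8787, γ^t·E[r] = 0.221024, running G = 5.942115

G = 5.9421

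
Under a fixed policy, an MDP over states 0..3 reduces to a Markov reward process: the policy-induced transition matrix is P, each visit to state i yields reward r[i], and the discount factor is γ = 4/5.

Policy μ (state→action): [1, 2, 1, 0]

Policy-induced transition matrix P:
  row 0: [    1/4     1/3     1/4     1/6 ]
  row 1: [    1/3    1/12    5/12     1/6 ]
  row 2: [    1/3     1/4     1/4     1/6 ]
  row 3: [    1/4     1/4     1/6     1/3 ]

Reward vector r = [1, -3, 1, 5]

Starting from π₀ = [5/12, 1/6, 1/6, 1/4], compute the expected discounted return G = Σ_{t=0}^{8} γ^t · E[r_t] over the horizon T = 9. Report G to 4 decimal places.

G = 4.1660

t=0: π = [0.4167, 0.1667, 0.1667, 0.2500], E[r] = 1.3333, γ^t·E[r] = 1.333333, running G = 1.333333
t=1: π = [0.2778, 0.2569, 0.2569, 0.2083], E[r] = 0.8056, γ^t·E[r] = 0.644444, running G = 1.977778
t=2: π = [0.2928, 0.2303, 0.2755, 0.2014], E[r] = 0.8843, γ^t·E[r] = 0.565926, running G = 2.543704
t=3: π = [0.2921, 0.2360, 0.2716, 0.2002], E[r] = 0.8569, γ^t·E[r] = 0.438716, running G = 2.982420
t=4: π = [0.2923, 0.2350, 0.2726, 0.2000], E[r] = 0.8601, γ^t·E[r] = 0.352303, running G = 3.334723
t=5: π = [0.2923, 0.2352, 0.2725, 0.2000], E[r] = 0.8593, γ^t·E[r] = 0.281564, running G = 3.616287
t=6: π = [0.2923, 0.2352, 0.2725, 0.2000], E[r] = 0.8594, γ^t·E[r] = 0.225277, running G = 3.841563
t=7: π = [0.2923, 0.2352, 0.2725, 0.2000], E[r] = 0.8593, γ^t·E[r] = 0.180216, running G = 4.021780
t=8: π = [0.2923, 0.2352, 0.2725, 0.2000], E[r] = 0.8593, γ^t·E[r] = 0.144174, running G = 4.165953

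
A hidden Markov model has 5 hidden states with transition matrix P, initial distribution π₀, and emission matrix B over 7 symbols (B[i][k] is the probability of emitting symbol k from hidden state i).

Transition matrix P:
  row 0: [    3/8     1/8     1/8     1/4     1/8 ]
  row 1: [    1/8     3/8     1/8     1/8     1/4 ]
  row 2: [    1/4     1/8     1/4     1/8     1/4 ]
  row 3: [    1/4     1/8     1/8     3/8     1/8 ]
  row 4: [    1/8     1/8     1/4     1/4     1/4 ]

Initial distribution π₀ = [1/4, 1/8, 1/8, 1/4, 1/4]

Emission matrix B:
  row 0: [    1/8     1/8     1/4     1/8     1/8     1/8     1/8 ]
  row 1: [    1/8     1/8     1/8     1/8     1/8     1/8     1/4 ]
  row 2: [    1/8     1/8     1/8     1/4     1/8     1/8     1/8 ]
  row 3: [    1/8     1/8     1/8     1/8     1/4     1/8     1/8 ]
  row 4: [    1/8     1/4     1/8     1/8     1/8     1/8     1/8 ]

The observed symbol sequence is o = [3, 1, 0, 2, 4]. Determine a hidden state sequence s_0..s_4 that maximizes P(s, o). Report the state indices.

t=0: δ = [3.125e-02, 1.562e-02, 3.125e-02, 3.125e-02, 3.125e-02]  (obs o_0=3)
t=1: δ = [1.465e-03, 7.324e-04, 9.766e-04, 1.465e-03, 1.953e-03]  ψ = [0, 1, 2, 3, 2]  (obs o_1=1)
t=2: δ = [6.866e-05, 3.433e-05, 6.104e-05, 6.866e-05, 6.104e-05]  ψ = [0, 1, 4, 3, 4]  (obs o_2=0)
t=3: δ = [6.437e-06, 1.609e-06, 1.907e-06, 3.219e-06, 1.907e-06]  ψ = [0, 1, 2, 3, 2]  (obs o_3=2)
t=4: δ = [3.017e-07, 1.006e-07, 1.006e-07, 4.023e-07, 1.006e-07]  ψ = [0, 0, 0, 0, 0]  (obs o_4=4)
backtrack: best end state = 3; path = [0, 0, 0, 0, 3]

path = [0, 0, 0, 0, 3]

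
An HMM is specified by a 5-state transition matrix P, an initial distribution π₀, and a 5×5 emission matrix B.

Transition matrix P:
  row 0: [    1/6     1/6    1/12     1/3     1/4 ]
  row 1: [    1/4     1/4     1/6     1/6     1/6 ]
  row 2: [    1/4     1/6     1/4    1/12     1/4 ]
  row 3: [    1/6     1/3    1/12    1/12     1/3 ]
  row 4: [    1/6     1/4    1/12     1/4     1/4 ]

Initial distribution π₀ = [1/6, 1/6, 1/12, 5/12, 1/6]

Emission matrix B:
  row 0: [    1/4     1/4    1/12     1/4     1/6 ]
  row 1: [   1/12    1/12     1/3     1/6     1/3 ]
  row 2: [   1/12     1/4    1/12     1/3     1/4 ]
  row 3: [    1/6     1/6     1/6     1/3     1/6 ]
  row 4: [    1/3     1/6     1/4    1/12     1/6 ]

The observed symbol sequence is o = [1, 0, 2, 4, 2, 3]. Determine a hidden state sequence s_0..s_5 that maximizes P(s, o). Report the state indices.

path = [3, 4, 1, 1, 1, 0]

t=0: δ = [4.167e-02, 1.389e-02, 2.083e-02, 6.944e-02, 2.778e-02]  (obs o_0=1)
t=1: δ = [2.894e-03, 1.929e-03, 4.823e-04, 2.315e-03, 7.716e-03]  ψ = [3, 3, 3, 0, 3]  (obs o_1=0)
t=2: δ = [1.072e-04, 6.430e-04, 5.358e-05, 3.215e-04, 4.823e-04]  ψ = [4, 4, 4, 4, 4]  (obs o_2=2)
t=3: δ = [2.679e-05, 5.358e-05, 2.679e-05, 2.009e-05, 2.009e-05]  ψ = [1, 1, 1, 4, 4]  (obs o_3=4)
t=4: δ = [1.116e-06, 4.465e-06, 7.442e-07, 1.488e-06, 2.233e-06]  ψ = [1, 1, 1, 0, 1]  (obs o_4=2)
t=5: δ = [2.791e-07, 1.861e-07, 2.481e-07, 2.481e-07, 6.202e-08]  ψ = [1, 1, 1, 1, 1]  (obs o_5=3)
backtrack: best end state = 0; path = [3, 4, 1, 1, 1, 0]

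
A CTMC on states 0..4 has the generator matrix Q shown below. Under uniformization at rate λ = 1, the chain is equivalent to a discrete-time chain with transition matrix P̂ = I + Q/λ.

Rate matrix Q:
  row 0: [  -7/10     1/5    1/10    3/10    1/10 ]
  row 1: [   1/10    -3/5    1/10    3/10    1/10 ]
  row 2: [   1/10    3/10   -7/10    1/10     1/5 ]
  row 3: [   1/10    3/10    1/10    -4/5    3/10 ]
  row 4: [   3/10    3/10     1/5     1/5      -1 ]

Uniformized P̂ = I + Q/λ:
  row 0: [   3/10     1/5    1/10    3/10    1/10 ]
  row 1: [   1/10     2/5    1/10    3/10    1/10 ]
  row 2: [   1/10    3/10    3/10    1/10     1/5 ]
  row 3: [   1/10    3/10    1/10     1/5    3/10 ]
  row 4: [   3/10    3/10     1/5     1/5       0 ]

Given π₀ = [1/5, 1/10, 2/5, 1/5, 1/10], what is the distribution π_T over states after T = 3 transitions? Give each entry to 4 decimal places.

t=0: π = [0.2000, 0.1000, 0.4000, 0.2000, 0.1000]
t=1: π = [0.1600, 0.2900, 0.1900, 0.1900, 0.1700]
t=2: π = [0.1660, 0.3130, 0.1550, 0.2260, 0.1400]
t=3: π = [0.1612, 0.3147, 0.1450, 0.2324, 0.1467]

π = [0.1612, 0.3147, 0.1450, 0.2324, 0.1467]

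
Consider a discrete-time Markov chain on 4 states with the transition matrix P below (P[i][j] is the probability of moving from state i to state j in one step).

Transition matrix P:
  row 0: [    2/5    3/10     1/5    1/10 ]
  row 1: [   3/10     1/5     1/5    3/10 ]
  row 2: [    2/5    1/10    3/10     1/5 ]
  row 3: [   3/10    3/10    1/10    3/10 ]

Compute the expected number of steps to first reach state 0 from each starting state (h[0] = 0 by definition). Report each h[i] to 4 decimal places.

First-step conditioning: h[0] = 0; for i ≠ 0, h[i] = 1 + Σ_k P[i][k]·h[k].
  h[1] = 1 + 1/5·h[1] + 1/5·h[2] + 3/10·h[3]
  h[2] = 1 + 1/10·h[1] + 3/10·h[2] + 1/5·h[3]
  h[3] = 1 + 3/10·h[1] + 1/10·h[2] + 3/10·h[3]
Solving the 3×3 linear system over states ≠ 0 gives exactly h = [0, 445/142, 395/142, 225/71] (h[0] = 0 is the target).

h = [0.0000, 3.1338, 2.7817, 3.1690]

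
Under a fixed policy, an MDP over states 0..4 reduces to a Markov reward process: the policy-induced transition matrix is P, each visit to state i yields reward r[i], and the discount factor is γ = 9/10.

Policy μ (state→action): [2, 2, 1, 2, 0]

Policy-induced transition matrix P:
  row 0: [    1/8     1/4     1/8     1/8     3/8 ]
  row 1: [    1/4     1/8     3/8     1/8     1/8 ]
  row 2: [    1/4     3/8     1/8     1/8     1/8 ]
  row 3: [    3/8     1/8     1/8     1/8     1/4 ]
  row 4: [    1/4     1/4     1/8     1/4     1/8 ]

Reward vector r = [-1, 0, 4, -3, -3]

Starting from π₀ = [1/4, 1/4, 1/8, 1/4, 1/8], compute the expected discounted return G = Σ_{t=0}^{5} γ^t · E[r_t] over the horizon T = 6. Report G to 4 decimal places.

G = -3.0196

t=0: π = [0.2500, 0.2500, 0.1250, 0.2500, 0.1250], E[r] = -0.8750, γ^t·E[r] = -0.875000, running G = -0.875000
t=1: π = [0.2500, 0.2031, 0.1875, 0.1406, 0.2188], E[r] = -0.5781, γ^t·E[r] = -0.520313, running G = -1.395313
t=2: π = [0.2363, 0.2305, 0.1758, 0.1523, 0.2051], E[r] = -0.6055, γ^t·E[r] = -0.490430, running G = -1.885742
t=3: π = [0.2395, 0.2241, 0.1826, 0.1506, 0.2031], E[r] = -0.5703, γ^t·E[r] = -0.415758, running G = -2.301500
t=4: π = [0.2389, 0.2260, 0.1810, 0.1504, 0.2037], E[r] = -0.5771, γ^t·E[r] = -0.378607, running G = -2.680107
t=5: π = [0.2389, 0.2256, 0.1815, 0.1505, 0.2035], E[r] = -0.5749, γ^t·E[r] = -0.339478, running G = -3.019585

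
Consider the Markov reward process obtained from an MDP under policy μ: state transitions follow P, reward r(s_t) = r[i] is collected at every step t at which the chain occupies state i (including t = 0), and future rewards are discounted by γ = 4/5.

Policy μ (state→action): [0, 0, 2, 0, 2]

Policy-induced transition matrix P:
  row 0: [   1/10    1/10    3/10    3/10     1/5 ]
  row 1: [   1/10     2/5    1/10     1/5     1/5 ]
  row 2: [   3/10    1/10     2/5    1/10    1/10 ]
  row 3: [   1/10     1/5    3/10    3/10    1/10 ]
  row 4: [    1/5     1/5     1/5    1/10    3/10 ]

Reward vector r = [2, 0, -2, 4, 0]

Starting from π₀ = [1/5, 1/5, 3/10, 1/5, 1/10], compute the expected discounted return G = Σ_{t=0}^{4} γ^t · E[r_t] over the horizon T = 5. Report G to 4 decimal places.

t=0: π = [0.2000, 0.2000, 0.3000, 0.2000, 0.1000], E[r] = 0.6000, γ^t·E[r] = 0.600000, running G = 0.600000
t=1: π = [0.1700, 0.1900, 0.2800, 0.2000, 0.1600], E[r] = 0.5800, γ^t·E[r] = 0.464000, running G = 1.064000
t=2: π = [0.1720, 0.1930, 0.2740, 0.1930, 0.1680], E[r] = 0.5680, γ^t·E[r] = 0.363520, running G = 1.427520
t=3: π = [0.1716, 0.1940, 0.2720, 0.1923, 0.1701], E[r] = 0.5684, γ^t·E[r] = 0.291021, running G = 1.718541
t=4: π = [0.1714, 0.1944, 0.2714, 0.1922, 0.1706], E[r] = 0.5688, γ^t·E[r] = 0.232964, running G = 1.951505

G = 1.9515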